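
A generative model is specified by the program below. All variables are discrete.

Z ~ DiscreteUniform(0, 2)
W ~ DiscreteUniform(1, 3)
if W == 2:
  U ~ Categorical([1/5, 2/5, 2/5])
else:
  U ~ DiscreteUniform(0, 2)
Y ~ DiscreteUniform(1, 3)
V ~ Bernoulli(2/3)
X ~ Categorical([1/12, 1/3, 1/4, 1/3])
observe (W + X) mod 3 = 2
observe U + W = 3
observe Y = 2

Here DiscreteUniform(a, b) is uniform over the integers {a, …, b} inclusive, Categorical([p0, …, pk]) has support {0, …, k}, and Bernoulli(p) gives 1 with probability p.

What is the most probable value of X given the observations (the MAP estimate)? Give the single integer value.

Enumerate traces; 24 have nonzero weight after conditioning:
  (Z=0, W=1, U=2, Y=2, V=0, X=1) weight 1/729
  (Z=0, W=1, U=2, Y=2, V=1, X=1) weight 2/729
  (Z=0, W=2, U=1, Y=2, V=0, X=0) weight 1/2430
  (Z=0, W=2, U=1, Y=2, V=0, X=3) weight 2/1215
  (Z=0, W=2, U=1, Y=2, V=1, X=0) weight 1/1215
  (Z=0, W=2, U=1, Y=2, V=1, X=3) weight 4/1215
  (Z=0, W=3, U=0, Y=2, V=0, X=2) weight 1/972
  (Z=0, W=3, U=0, Y=2, V=1, X=2) weight 1/486
  … 16 more
Group by X:
  weight(X=0) = 1/270
  weight(X=1) = 1/81
  weight(X=2) = 1/108
  weight(X=3) = 2/135
Total weight = 1/270 + 1/81 + 1/108 + 2/135 = 13/324
P(X=0 | obs) = 1/270 / 13/324 = 6/65
P(X=1 | obs) = 1/81 / 13/324 = 4/13
P(X=2 | obs) = 1/108 / 13/324 = 3/13
P(X=3 | obs) = 2/135 / 13/324 = 24/65
argmax = 3

argmax_v P(X = v | obs) = 3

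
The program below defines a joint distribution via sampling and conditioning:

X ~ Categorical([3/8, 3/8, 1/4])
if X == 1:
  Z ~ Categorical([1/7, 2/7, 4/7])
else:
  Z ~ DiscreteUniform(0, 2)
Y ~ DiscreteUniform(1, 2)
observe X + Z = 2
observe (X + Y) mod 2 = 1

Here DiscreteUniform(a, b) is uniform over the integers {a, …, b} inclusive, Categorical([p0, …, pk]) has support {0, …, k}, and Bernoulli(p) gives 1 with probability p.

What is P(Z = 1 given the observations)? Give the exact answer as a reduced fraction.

Enumerate traces; 3 have nonzero weight after conditioning:
  (X=0, Z=2, Y=1) weight 1/16
  (X=1, Z=1, Y=2) weight 3/56
  (X=2, Z=0, Y=1) weight 1/24
Group by Z:
  weight(Z=0) = 1/24
  weight(Z=1) = 3/56
  weight(Z=2) = 1/16
Total weight = 1/24 + 3/56 + 1/16 = 53/336
P(Z=0 | obs) = 1/24 / 53/336 = 14/53
P(Z=1 | obs) = 3/56 / 53/336 = 18/53
P(Z=2 | obs) = 1/16 / 53/336 = 21/53

P(Z = 1 | obs) = 18/53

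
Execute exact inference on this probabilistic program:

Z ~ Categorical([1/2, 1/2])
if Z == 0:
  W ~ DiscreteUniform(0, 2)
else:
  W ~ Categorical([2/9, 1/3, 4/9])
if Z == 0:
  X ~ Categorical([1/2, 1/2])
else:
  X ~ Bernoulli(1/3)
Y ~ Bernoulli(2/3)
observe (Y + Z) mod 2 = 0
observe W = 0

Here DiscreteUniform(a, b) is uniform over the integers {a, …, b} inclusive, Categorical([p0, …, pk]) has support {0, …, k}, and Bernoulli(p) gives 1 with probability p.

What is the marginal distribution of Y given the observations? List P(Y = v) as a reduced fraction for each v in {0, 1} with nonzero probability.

P(Y=0) = 3/7, P(Y=1) = 4/7

Enumerate traces; 4 have nonzero weight after conditioning:
  (Z=0, W=0, X=0, Y=0) weight 1/36
  (Z=0, W=0, X=1, Y=0) weight 1/36
  (Z=1, W=0, X=0, Y=1) weight 4/81
  (Z=1, W=0, X=1, Y=1) weight 2/81
Group by Y:
  weight(Y=0) = 1/18
  weight(Y=1) = 2/27
Total weight = 1/18 + 2/27 = 7/54
P(Y=0 | obs) = 1/18 / 7/54 = 3/7
P(Y=1 | obs) = 2/27 / 7/54 = 4/7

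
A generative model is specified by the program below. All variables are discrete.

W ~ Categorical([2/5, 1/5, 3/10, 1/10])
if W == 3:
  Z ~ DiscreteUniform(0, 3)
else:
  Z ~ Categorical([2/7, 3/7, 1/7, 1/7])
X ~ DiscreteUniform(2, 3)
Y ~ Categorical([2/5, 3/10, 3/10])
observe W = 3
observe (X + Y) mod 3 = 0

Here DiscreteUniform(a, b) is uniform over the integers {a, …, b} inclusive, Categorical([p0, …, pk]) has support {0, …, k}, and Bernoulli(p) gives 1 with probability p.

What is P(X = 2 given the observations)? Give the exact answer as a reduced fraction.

Enumerate traces; 8 have nonzero weight after conditioning:
  (W=3, Z=0, X=2, Y=1) weight 3/800
  (W=3, Z=0, X=3, Y=0) weight 1/200
  (W=3, Z=1, X=2, Y=1) weight 3/800
  (W=3, Z=1, X=3, Y=0) weight 1/200
  (W=3, Z=2, X=2, Y=1) weight 3/800
  (W=3, Z=2, X=3, Y=0) weight 1/200
  (W=3, Z=3, X=2, Y=1) weight 3/800
  (W=3, Z=3, X=3, Y=0) weight 1/200
Group by X:
  weight(X=2) = 3/200
  weight(X=3) = 1/50
Total weight = 3/200 + 1/50 = 7/200
P(X=2 | obs) = 3/200 / 7/200 = 3/7
P(X=3 | obs) = 1/50 / 7/200 = 4/7

P(X = 2 | obs) = 3/7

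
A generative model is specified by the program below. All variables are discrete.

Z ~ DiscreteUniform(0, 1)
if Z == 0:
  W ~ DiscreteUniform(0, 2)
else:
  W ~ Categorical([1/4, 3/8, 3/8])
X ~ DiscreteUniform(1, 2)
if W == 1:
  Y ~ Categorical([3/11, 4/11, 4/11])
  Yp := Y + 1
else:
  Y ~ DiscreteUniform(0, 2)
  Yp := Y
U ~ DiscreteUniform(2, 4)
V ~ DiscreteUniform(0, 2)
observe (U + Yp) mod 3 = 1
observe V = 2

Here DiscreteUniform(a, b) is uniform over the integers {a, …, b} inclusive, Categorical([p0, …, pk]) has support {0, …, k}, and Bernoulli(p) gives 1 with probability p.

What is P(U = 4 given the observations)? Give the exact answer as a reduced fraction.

Enumerate traces; 36 have nonzero weight after conditioning:
  (Z=0, W=0, X=1, Y=0, U=4, V=2) weight 1/324
  (Z=0, W=0, X=1, Y=1, U=3, V=2) weight 1/324
  (Z=0, W=0, X=1, Y=2, U=2, V=2) weight 1/324
  (Z=0, W=0, X=2, Y=0, U=4, V=2) weight 1/324
  (Z=0, W=0, X=2, Y=1, U=3, V=2) weight 1/324
  (Z=0, W=0, X=2, Y=2, U=2, V=2) weight 1/324
  (Z=0, W=1, X=1, Y=0, U=3, V=2) weight 1/396
  (Z=0, W=1, X=1, Y=1, U=2, V=2) weight 1/297
  … 28 more
Group by U:
  weight(U=2) = 545/14256
  weight(U=3) = 247/7128
  weight(U=4) = 545/14256
Total weight = 545/14256 + 247/7128 + 545/14256 = 1/9
P(U=2 | obs) = 545/14256 / 1/9 = 545/1584
P(U=3 | obs) = 247/7128 / 1/9 = 247/792
P(U=4 | obs) = 545/14256 / 1/9 = 545/1584

P(U = 4 | obs) = 545/1584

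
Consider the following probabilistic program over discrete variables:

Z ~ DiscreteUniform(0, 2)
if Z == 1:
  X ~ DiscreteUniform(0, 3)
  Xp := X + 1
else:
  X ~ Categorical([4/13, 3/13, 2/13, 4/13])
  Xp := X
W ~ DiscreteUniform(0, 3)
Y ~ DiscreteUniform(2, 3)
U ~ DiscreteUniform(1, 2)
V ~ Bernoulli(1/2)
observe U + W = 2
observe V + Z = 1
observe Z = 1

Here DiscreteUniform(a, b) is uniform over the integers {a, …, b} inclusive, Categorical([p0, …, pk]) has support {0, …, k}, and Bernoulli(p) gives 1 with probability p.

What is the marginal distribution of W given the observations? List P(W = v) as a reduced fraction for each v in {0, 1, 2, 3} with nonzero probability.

P(W=0) = 1/2, P(W=1) = 1/2

Enumerate traces; 16 have nonzero weight after conditioning:
  (Z=1, X=0, W=0, Y=2, U=2, V=0) weight 1/384
  (Z=1, X=0, W=0, Y=3, U=2, V=0) weight 1/384
  (Z=1, X=0, W=1, Y=2, U=1, V=0) weight 1/384
  (Z=1, X=0, W=1, Y=3, U=1, V=0) weight 1/384
  (Z=1, X=1, W=0, Y=2, U=2, V=0) weight 1/384
  (Z=1, X=1, W=0, Y=3, U=2, V=0) weight 1/384
  (Z=1, X=1, W=1, Y=2, U=1, V=0) weight 1/384
  (Z=1, X=1, W=1, Y=3, U=1, V=0) weight 1/384
  … 8 more
Group by W:
  weight(W=0) = 1/48
  weight(W=1) = 1/48
Total weight = 1/48 + 1/48 = 1/24
P(W=0 | obs) = 1/48 / 1/24 = 1/2
P(W=1 | obs) = 1/48 / 1/24 = 1/2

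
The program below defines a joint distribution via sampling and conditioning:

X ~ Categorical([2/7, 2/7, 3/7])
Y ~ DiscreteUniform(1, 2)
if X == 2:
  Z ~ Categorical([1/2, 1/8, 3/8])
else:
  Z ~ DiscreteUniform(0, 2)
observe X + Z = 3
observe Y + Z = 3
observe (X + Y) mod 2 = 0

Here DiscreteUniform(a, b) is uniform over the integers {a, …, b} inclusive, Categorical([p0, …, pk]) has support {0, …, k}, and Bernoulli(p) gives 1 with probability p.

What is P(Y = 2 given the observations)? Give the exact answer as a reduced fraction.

P(Y = 2 | obs) = 9/25

Enumerate traces; 2 have nonzero weight after conditioning:
  (X=1, Y=1, Z=2) weight 1/21
  (X=2, Y=2, Z=1) weight 3/112
Group by Y:
  weight(Y=1) = 1/21
  weight(Y=2) = 3/112
Total weight = 1/21 + 3/112 = 25/336
P(Y=1 | obs) = 1/21 / 25/336 = 16/25
P(Y=2 | obs) = 3/112 / 25/336 = 9/25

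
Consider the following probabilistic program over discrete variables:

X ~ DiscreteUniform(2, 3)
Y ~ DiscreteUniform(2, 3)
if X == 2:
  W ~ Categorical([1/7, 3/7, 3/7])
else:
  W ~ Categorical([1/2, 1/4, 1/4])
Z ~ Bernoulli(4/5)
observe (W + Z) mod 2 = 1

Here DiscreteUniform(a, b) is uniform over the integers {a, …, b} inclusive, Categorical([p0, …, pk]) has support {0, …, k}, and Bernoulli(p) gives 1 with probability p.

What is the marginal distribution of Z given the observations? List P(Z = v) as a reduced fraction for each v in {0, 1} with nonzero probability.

P(Z=0) = 19/167, P(Z=1) = 148/167

Enumerate traces; 12 have nonzero weight after conditioning:
  (X=2, Y=2, W=0, Z=1) weight 1/35
  (X=2, Y=2, W=1, Z=0) weight 3/140
  (X=2, Y=2, W=2, Z=1) weight 3/35
  (X=2, Y=3, W=0, Z=1) weight 1/35
  (X=2, Y=3, W=1, Z=0) weight 3/140
  (X=2, Y=3, W=2, Z=1) weight 3/35
  (X=3, Y=2, W=0, Z=1) weight 1/10
  (X=3, Y=2, W=1, Z=0) weight 1/80
  … 4 more
Group by Z:
  weight(Z=0) = 19/280
  weight(Z=1) = 37/70
Total weight = 19/280 + 37/70 = 167/280
P(Z=0 | obs) = 19/280 / 167/280 = 19/167
P(Z=1 | obs) = 37/70 / 167/280 = 148/167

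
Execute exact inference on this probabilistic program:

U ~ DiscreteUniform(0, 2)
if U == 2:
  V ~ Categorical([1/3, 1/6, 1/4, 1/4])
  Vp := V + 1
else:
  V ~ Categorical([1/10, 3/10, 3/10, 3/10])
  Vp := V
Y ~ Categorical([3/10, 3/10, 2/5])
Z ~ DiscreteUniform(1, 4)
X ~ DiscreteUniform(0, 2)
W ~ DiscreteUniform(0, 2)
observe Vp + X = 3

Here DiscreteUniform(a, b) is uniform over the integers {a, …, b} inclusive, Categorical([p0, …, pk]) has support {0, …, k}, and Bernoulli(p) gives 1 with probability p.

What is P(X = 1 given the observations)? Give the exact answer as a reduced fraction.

Enumerate traces; 324 have nonzero weight after conditioning:
  (U=0, V=1, Y=0, Z=1, X=2, W=0) weight 1/1200
  (U=0, V=1, Y=0, Z=1, X=2, W=1) weight 1/1200
  (U=0, V=1, Y=0, Z=1, X=2, W=2) weight 1/1200
  (U=0, V=1, Y=0, Z=2, X=2, W=0) weight 1/1200
  (U=0, V=1, Y=0, Z=2, X=2, W=1) weight 1/1200
  (U=0, V=1, Y=0, Z=2, X=2, W=2) weight 1/1200
  (U=0, V=1, Y=0, Z=3, X=2, W=0) weight 1/1200
  (U=0, V=1, Y=0, Z=3, X=2, W=1) weight 1/1200
  (U=0, V=2, Y=0, Z=1, X=1, W=0) weight 1/1200
  (U=0, V=3, Y=0, Z=1, X=0, W=0) weight 1/1200
  … 314 more
Group by X:
  weight(X=0) = 17/180
  weight(X=1) = 23/270
  weight(X=2) = 14/135
Total weight = 17/180 + 23/270 + 14/135 = 17/60
P(X=0 | obs) = 17/180 / 17/60 = 1/3
P(X=1 | obs) = 23/270 / 17/60 = 46/153
P(X=2 | obs) = 14/135 / 17/60 = 56/153

P(X = 1 | obs) = 46/153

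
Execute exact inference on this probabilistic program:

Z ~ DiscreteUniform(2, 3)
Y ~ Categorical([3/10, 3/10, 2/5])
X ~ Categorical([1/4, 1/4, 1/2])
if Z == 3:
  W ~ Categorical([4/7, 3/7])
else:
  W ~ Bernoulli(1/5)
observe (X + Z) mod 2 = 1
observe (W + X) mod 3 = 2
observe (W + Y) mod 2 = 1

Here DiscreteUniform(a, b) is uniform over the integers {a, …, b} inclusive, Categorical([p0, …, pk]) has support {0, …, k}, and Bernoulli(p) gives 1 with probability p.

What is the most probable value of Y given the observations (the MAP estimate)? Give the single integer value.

Enumerate traces; 3 have nonzero weight after conditioning:
  (Z=2, Y=0, X=1, W=1) weight 3/400
  (Z=2, Y=2, X=1, W=1) weight 1/100
  (Z=3, Y=1, X=2, W=0) weight 3/70
Group by Y:
  weight(Y=0) = 3/400
  weight(Y=1) = 3/70
  weight(Y=2) = 1/100
Total weight = 3/400 + 3/70 + 1/100 = 169/2800
P(Y=0 | obs) = 3/400 / 169/2800 = 21/169
P(Y=1 | obs) = 3/70 / 169/2800 = 120/169
P(Y=2 | obs) = 1/100 / 169/2800 = 28/169
argmax = 1

argmax_v P(Y = v | obs) = 1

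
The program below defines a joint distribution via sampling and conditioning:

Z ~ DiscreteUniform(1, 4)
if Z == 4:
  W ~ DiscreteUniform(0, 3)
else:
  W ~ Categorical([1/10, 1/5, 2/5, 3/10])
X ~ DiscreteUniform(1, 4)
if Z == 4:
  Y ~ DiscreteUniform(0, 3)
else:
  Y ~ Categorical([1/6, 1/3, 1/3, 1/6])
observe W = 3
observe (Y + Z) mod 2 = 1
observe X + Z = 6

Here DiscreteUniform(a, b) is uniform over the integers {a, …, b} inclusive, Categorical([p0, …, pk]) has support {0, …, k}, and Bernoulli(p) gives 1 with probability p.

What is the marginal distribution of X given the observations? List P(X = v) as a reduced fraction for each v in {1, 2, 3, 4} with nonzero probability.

P(X=2) = 5/17, P(X=3) = 6/17, P(X=4) = 6/17

Enumerate traces; 6 have nonzero weight after conditioning:
  (Z=2, W=3, X=4, Y=1) weight 1/160
  (Z=2, W=3, X=4, Y=3) weight 1/320
  (Z=3, W=3, X=3, Y=0) weight 1/320
  (Z=3, W=3, X=3, Y=2) weight 1/160
  (Z=4, W=3, X=2, Y=1) weight 1/256
  (Z=4, W=3, X=2, Y=3) weight 1/256
Group by X:
  weight(X=2) = 1/128
  weight(X=3) = 3/320
  weight(X=4) = 3/320
Total weight = 1/128 + 3/320 + 3/320 = 17/640
P(X=2 | obs) = 1/128 / 17/640 = 5/17
P(X=3 | obs) = 3/320 / 17/640 = 6/17
P(X=4 | obs) = 3/320 / 17/640 = 6/17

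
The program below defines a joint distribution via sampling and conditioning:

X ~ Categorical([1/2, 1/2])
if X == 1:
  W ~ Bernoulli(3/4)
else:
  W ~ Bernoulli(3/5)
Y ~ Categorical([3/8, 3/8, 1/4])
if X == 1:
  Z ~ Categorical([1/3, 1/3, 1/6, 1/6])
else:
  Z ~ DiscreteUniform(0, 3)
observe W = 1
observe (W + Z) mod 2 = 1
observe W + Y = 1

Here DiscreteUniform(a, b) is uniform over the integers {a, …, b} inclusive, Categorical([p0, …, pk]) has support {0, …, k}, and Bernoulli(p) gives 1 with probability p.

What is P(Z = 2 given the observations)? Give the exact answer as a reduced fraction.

P(Z = 2 | obs) = 11/27

Enumerate traces; 4 have nonzero weight after conditioning:
  (X=0, W=1, Y=0, Z=0) weight 9/320
  (X=0, W=1, Y=0, Z=2) weight 9/320
  (X=1, W=1, Y=0, Z=0) weight 3/64
  (X=1, W=1, Y=0, Z=2) weight 3/128
Group by Z:
  weight(Z=0) = 3/40
  weight(Z=2) = 33/640
Total weight = 3/40 + 33/640 = 81/640
P(Z=0 | obs) = 3/40 / 81/640 = 16/27
P(Z=2 | obs) = 33/640 / 81/640 = 11/27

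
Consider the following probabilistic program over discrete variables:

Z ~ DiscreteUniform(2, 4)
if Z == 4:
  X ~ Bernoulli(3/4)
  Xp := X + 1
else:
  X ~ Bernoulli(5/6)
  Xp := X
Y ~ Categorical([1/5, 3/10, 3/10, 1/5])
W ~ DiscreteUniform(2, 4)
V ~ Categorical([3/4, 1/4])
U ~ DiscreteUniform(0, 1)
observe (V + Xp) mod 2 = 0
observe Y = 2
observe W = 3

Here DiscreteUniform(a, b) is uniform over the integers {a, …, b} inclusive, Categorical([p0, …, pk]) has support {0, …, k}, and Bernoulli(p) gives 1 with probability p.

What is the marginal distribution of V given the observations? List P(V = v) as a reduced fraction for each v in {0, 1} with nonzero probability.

Enumerate traces; 12 have nonzero weight after conditioning:
  (Z=2, X=0, Y=2, W=3, V=0, U=0) weight 1/480
  (Z=2, X=0, Y=2, W=3, V=0, U=1) weight 1/480
  (Z=2, X=1, Y=2, W=3, V=1, U=0) weight 1/288
  (Z=2, X=1, Y=2, W=3, V=1, U=1) weight 1/288
  (Z=3, X=0, Y=2, W=3, V=0, U=0) weight 1/480
  (Z=3, X=0, Y=2, W=3, V=0, U=1) weight 1/480
  (Z=3, X=1, Y=2, W=3, V=1, U=0) weight 1/288
  (Z=3, X=1, Y=2, W=3, V=1, U=1) weight 1/288
  … 4 more
Group by V:
  weight(V=0) = 13/480
  weight(V=1) = 23/1440
Total weight = 13/480 + 23/1440 = 31/720
P(V=0 | obs) = 13/480 / 31/720 = 39/62
P(V=1 | obs) = 23/1440 / 31/720 = 23/62

P(V=0) = 39/62, P(V=1) = 23/62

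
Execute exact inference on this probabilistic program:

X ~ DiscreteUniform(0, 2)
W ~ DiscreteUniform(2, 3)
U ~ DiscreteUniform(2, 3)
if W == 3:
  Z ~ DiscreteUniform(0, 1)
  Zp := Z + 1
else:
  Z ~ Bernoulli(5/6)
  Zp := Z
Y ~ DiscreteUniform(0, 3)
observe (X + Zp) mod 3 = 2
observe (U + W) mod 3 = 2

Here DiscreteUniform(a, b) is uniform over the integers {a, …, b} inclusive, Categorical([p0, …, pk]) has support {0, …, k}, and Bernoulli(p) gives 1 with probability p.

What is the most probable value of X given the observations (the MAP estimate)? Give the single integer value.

argmax_v P(X = v | obs) = 1

Enumerate traces; 16 have nonzero weight after conditioning:
  (X=0, W=3, U=2, Z=1, Y=0) weight 1/96
  (X=0, W=3, U=2, Z=1, Y=1) weight 1/96
  (X=0, W=3, U=2, Z=1, Y=2) weight 1/96
  (X=0, W=3, U=2, Z=1, Y=3) weight 1/96
  (X=1, W=2, U=3, Z=1, Y=0) weight 5/288
  (X=1, W=2, U=3, Z=1, Y=1) weight 5/288
  (X=1, W=2, U=3, Z=1, Y=2) weight 5/288
  (X=1, W=2, U=3, Z=1, Y=3) weight 5/288
  (X=2, W=2, U=3, Z=0, Y=0) weight 1/288
  … 7 more
Group by X:
  weight(X=0) = 1/24
  weight(X=1) = 1/9
  weight(X=2) = 1/72
Total weight = 1/24 + 1/9 + 1/72 = 1/6
P(X=0 | obs) = 1/24 / 1/6 = 1/4
P(X=1 | obs) = 1/9 / 1/6 = 2/3
P(X=2 | obs) = 1/72 / 1/6 = 1/12
argmax = 1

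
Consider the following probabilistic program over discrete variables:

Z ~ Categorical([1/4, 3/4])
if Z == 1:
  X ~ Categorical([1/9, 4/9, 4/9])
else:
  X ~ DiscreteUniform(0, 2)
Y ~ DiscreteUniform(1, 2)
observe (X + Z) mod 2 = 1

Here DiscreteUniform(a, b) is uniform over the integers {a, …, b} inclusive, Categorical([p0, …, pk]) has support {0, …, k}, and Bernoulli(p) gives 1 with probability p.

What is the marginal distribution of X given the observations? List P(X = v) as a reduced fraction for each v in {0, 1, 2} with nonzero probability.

P(X=0) = 1/6, P(X=1) = 1/6, P(X=2) = 2/3

Enumerate traces; 6 have nonzero weight after conditioning:
  (Z=0, X=1, Y=1) weight 1/24
  (Z=0, X=1, Y=2) weight 1/24
  (Z=1, X=0, Y=1) weight 1/24
  (Z=1, X=0, Y=2) weight 1/24
  (Z=1, X=2, Y=1) weight 1/6
  (Z=1, X=2, Y=2) weight 1/6
Group by X:
  weight(X=0) = 1/12
  weight(X=1) = 1/12
  weight(X=2) = 1/3
Total weight = 1/12 + 1/12 + 1/3 = 1/2
P(X=0 | obs) = 1/12 / 1/2 = 1/6
P(X=1 | obs) = 1/12 / 1/2 = 1/6
P(X=2 | obs) = 1/3 / 1/2 = 2/3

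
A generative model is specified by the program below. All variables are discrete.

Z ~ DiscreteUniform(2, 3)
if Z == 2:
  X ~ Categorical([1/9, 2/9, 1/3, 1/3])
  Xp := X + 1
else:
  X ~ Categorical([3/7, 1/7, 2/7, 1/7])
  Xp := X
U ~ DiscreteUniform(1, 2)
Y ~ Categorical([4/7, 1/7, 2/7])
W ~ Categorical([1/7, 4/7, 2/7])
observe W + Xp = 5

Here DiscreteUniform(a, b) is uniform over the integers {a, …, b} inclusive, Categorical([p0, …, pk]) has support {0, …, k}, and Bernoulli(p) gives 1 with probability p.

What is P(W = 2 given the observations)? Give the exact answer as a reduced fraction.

Enumerate traces; 18 have nonzero weight after conditioning:
  (Z=2, X=2, U=1, Y=0, W=2) weight 2/147
  (Z=2, X=2, U=1, Y=1, W=2) weight 1/294
  (Z=2, X=2, U=1, Y=2, W=2) weight 1/147
  (Z=2, X=2, U=2, Y=0, W=2) weight 2/147
  (Z=2, X=2, U=2, Y=1, W=2) weight 1/294
  (Z=2, X=2, U=2, Y=2, W=2) weight 1/147
  (Z=2, X=3, U=1, Y=0, W=1) weight 4/147
  (Z=2, X=3, U=1, Y=1, W=1) weight 1/147
  … 10 more
Group by W:
  weight(W=1) = 2/21
  weight(W=2) = 10/147
Total weight = 2/21 + 10/147 = 8/49
P(W=1 | obs) = 2/21 / 8/49 = 7/12
P(W=2 | obs) = 10/147 / 8/49 = 5/12

P(W = 2 | obs) = 5/12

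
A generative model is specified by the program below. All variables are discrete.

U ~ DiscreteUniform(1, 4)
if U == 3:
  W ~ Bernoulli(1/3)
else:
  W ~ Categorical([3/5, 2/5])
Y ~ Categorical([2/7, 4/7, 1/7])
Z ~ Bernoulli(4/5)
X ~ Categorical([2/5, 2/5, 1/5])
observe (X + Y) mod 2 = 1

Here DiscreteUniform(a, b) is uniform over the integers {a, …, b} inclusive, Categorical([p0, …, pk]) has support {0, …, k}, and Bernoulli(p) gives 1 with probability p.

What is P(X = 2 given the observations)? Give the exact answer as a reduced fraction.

Enumerate traces; 64 have nonzero weight after conditioning:
  (U=1, W=0, Y=0, Z=0, X=1) weight 3/875
  (U=1, W=0, Y=0, Z=1, X=1) weight 12/875
  (U=1, W=0, Y=1, Z=0, X=0) weight 6/875
  (U=1, W=0, Y=1, Z=0, X=2) weight 3/875
  (U=1, W=0, Y=1, Z=1, X=0) weight 24/875
  (U=1, W=0, Y=1, Z=1, X=2) weight 12/875
  (U=1, W=0, Y=2, Z=0, X=1) weight 3/1750
  (U=1, W=0, Y=2, Z=1, X=1) weight 6/875
  … 56 more
Group by X:
  weight(X=0) = 8/35
  weight(X=1) = 6/35
  weight(X=2) = 4/35
Total weight = 8/35 + 6/35 + 4/35 = 18/35
P(X=0 | obs) = 8/35 / 18/35 = 4/9
P(X=1 | obs) = 6/35 / 18/35 = 1/3
P(X=2 | obs) = 4/35 / 18/35 = 2/9

P(X = 2 | obs) = 2/9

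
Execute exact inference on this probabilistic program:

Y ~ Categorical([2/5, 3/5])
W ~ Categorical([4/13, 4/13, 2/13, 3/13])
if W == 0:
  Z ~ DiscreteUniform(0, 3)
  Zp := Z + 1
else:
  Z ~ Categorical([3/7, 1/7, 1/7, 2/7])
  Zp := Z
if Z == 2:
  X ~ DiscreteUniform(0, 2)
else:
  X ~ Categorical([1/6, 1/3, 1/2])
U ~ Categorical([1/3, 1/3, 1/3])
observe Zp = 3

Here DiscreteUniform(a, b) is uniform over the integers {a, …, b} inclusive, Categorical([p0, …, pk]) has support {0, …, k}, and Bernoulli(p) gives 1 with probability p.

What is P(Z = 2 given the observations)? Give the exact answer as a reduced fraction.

Enumerate traces; 72 have nonzero weight after conditioning:
  (Y=0, W=0, Z=2, X=0, U=0) weight 2/585
  (Y=0, W=0, Z=2, X=0, U=1) weight 2/585
  (Y=0, W=0, Z=2, X=0, U=2) weight 2/585
  (Y=0, W=0, Z=2, X=1, U=0) weight 2/585
  (Y=0, W=0, Z=2, X=1, U=1) weight 2/585
  (Y=0, W=0, Z=2, X=1, U=2) weight 2/585
  (Y=0, W=0, Z=2, X=2, U=0) weight 2/585
  (Y=0, W=0, Z=2, X=2, U=1) weight 2/585
  (Y=0, W=1, Z=3, X=0, U=0) weight 8/4095
  … 63 more
Group by Z:
  weight(Z=2) = 1/13
  weight(Z=3) = 18/91
Total weight = 1/13 + 18/91 = 25/91
P(Z=2 | obs) = 1/13 / 25/91 = 7/25
P(Z=3 | obs) = 18/91 / 25/91 = 18/25

P(Z = 2 | obs) = 7/25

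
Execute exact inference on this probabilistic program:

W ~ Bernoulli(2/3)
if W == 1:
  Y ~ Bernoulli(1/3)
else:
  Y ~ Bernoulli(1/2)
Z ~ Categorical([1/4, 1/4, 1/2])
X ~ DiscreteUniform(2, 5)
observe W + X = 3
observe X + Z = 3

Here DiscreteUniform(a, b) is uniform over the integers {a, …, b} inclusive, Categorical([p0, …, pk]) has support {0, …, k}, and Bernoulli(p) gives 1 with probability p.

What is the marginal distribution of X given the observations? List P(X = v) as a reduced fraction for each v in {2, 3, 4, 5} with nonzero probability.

P(X=2) = 2/3, P(X=3) = 1/3

Enumerate traces; 4 have nonzero weight after conditioning:
  (W=0, Y=0, Z=0, X=3) weight 1/96
  (W=0, Y=1, Z=0, X=3) weight 1/96
  (W=1, Y=0, Z=1, X=2) weight 1/36
  (W=1, Y=1, Z=1, X=2) weight 1/72
Group by X:
  weight(X=2) = 1/24
  weight(X=3) = 1/48
Total weight = 1/24 + 1/48 = 1/16
P(X=2 | obs) = 1/24 / 1/16 = 2/3
P(X=3 | obs) = 1/48 / 1/16 = 1/3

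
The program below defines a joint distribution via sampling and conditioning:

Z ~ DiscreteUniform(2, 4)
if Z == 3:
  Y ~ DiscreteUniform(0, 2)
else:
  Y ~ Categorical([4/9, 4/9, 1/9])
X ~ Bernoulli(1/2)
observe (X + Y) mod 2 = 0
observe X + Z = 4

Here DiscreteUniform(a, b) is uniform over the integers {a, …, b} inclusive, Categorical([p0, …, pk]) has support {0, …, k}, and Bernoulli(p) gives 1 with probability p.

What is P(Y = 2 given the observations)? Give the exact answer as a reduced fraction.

Enumerate traces; 3 have nonzero weight after conditioning:
  (Z=3, Y=1, X=1) weight 1/18
  (Z=4, Y=0, X=0) weight 2/27
  (Z=4, Y=2, X=0) weight 1/54
Group by Y:
  weight(Y=0) = 2/27
  weight(Y=1) = 1/18
  weight(Y=2) = 1/54
Total weight = 2/27 + 1/18 + 1/54 = 4/27
P(Y=0 | obs) = 2/27 / 4/27 = 1/2
P(Y=1 | obs) = 1/18 / 4/27 = 3/8
P(Y=2 | obs) = 1/54 / 4/27 = 1/8

P(Y = 2 | obs) = 1/8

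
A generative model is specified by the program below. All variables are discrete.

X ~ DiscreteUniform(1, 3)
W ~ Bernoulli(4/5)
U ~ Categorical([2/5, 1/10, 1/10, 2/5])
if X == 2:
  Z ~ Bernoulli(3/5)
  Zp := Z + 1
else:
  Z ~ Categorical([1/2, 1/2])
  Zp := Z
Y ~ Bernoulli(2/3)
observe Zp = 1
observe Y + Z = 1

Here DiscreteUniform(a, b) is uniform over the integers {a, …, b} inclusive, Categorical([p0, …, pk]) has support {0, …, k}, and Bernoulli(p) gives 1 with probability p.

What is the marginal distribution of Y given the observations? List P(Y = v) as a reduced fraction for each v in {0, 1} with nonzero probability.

P(Y=0) = 5/9, P(Y=1) = 4/9

Enumerate traces; 24 have nonzero weight after conditioning:
  (X=1, W=0, U=0, Z=1, Y=0) weight 1/225
  (X=1, W=0, U=1, Z=1, Y=0) weight 1/900
  (X=1, W=0, U=2, Z=1, Y=0) weight 1/900
  (X=1, W=0, U=3, Z=1, Y=0) weight 1/225
  (X=1, W=1, U=0, Z=1, Y=0) weight 4/225
  (X=1, W=1, U=1, Z=1, Y=0) weight 1/225
  (X=1, W=1, U=2, Z=1, Y=0) weight 1/225
  (X=1, W=1, U=3, Z=1, Y=0) weight 4/225
  (X=2, W=0, U=0, Z=0, Y=1) weight 8/1125
  … 15 more
Group by Y:
  weight(Y=0) = 1/9
  weight(Y=1) = 4/45
Total weight = 1/9 + 4/45 = 1/5
P(Y=0 | obs) = 1/9 / 1/5 = 5/9
P(Y=1 | obs) = 4/45 / 1/5 = 4/9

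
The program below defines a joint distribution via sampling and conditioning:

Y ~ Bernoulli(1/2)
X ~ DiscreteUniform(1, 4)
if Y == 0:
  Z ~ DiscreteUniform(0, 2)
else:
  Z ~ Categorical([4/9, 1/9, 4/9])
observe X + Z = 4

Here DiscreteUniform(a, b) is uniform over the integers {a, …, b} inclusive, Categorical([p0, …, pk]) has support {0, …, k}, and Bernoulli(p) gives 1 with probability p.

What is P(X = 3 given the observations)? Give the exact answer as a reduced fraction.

P(X = 3 | obs) = 2/9

Enumerate traces; 6 have nonzero weight after conditioning:
  (Y=0, X=2, Z=2) weight 1/24
  (Y=0, X=3, Z=1) weight 1/24
  (Y=0, X=4, Z=0) weight 1/24
  (Y=1, X=2, Z=2) weight 1/18
  (Y=1, X=3, Z=1) weight 1/72
  (Y=1, X=4, Z=0) weight 1/18
Group by X:
  weight(X=2) = 7/72
  weight(X=3) = 1/18
  weight(X=4) = 7/72
Total weight = 7/72 + 1/18 + 7/72 = 1/4
P(X=2 | obs) = 7/72 / 1/4 = 7/18
P(X=3 | obs) = 1/18 / 1/4 = 2/9
P(X=4 | obs) = 7/72 / 1/4 = 7/18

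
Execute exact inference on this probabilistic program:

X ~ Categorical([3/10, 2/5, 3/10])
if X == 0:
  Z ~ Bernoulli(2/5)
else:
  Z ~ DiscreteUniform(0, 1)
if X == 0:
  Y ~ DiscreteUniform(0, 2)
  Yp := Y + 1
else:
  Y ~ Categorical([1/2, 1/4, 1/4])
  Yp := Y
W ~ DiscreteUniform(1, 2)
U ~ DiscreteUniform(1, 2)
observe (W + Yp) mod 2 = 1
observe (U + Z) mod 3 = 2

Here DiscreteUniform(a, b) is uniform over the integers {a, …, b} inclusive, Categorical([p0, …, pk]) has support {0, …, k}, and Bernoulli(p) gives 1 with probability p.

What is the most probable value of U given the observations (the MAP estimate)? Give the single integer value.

argmax_v P(U = v | obs) = 2

Enumerate traces; 18 have nonzero weight after conditioning:
  (X=0, Z=0, Y=0, W=2, U=2) weight 3/200
  (X=0, Z=0, Y=1, W=1, U=2) weight 3/200
  (X=0, Z=0, Y=2, W=2, U=2) weight 3/200
  (X=0, Z=1, Y=0, W=2, U=1) weight 1/100
  (X=0, Z=1, Y=1, W=1, U=1) weight 1/100
  (X=0, Z=1, Y=2, W=2, U=1) weight 1/100
  (X=1, Z=0, Y=0, W=1, U=2) weight 1/40
  (X=1, Z=0, Y=1, W=2, U=2) weight 1/80
  … 10 more
Group by U:
  weight(U=1) = 47/400
  weight(U=2) = 53/400
Total weight = 47/400 + 53/400 = 1/4
P(U=1 | obs) = 47/400 / 1/4 = 47/100
P(U=2 | obs) = 53/400 / 1/4 = 53/100
argmax = 2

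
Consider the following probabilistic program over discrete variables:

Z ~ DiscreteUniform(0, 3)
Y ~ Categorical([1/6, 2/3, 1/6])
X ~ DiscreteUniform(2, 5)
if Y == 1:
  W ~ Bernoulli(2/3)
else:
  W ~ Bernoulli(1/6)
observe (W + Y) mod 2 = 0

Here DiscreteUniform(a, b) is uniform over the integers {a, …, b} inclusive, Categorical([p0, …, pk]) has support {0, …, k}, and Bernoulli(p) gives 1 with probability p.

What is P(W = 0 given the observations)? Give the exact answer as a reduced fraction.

P(W = 0 | obs) = 5/13

Enumerate traces; 48 have nonzero weight after conditioning:
  (Z=0, Y=0, X=2, W=0) weight 5/576
  (Z=0, Y=0, X=3, W=0) weight 5/576
  (Z=0, Y=0, X=4, W=0) weight 5/576
  (Z=0, Y=0, X=5, W=0) weight 5/576
  (Z=0, Y=1, X=2, W=1) weight 1/36
  (Z=0, Y=1, X=3, W=1) weight 1/36
  (Z=0, Y=1, X=4, W=1) weight 1/36
  (Z=0, Y=1, X=5, W=1) weight 1/36
  … 40 more
Group by W:
  weight(W=0) = 5/18
  weight(W=1) = 4/9
Total weight = 5/18 + 4/9 = 13/18
P(W=0 | obs) = 5/18 / 13/18 = 5/13
P(W=1 | obs) = 4/9 / 13/18 = 8/13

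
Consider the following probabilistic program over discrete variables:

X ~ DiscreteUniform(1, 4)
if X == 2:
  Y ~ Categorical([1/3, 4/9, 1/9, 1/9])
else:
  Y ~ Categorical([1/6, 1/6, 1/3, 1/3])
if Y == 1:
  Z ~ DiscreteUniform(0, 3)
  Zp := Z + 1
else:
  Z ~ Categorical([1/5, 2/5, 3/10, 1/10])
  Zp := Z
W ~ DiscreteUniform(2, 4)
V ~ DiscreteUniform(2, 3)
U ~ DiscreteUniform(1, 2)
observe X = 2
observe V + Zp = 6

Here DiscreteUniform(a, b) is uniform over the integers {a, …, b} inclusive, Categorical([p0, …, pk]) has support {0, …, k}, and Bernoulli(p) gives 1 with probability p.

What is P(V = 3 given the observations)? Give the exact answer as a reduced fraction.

P(V = 3 | obs) = 3/5

Enumerate traces; 30 have nonzero weight after conditioning:
  (X=2, Y=0, Z=3, W=2, V=3, U=1) weight 1/1440
  (X=2, Y=0, Z=3, W=2, V=3, U=2) weight 1/1440
  (X=2, Y=0, Z=3, W=3, V=3, U=1) weight 1/1440
  (X=2, Y=0, Z=3, W=3, V=3, U=2) weight 1/1440
  (X=2, Y=0, Z=3, W=4, V=3, U=1) weight 1/1440
  (X=2, Y=0, Z=3, W=4, V=3, U=2) weight 1/1440
  (X=2, Y=1, Z=2, W=2, V=3, U=1) weight 1/432
  (X=2, Y=1, Z=2, W=2, V=3, U=2) weight 1/432
  (X=2, Y=1, Z=3, W=2, V=2, U=1) weight 1/432
  … 21 more
Group by V:
  weight(V=2) = 1/72
  weight(V=3) = 1/48
Total weight = 1/72 + 1/48 = 5/144
P(V=2 | obs) = 1/72 / 5/144 = 2/5
P(V=3 | obs) = 1/48 / 5/144 = 3/5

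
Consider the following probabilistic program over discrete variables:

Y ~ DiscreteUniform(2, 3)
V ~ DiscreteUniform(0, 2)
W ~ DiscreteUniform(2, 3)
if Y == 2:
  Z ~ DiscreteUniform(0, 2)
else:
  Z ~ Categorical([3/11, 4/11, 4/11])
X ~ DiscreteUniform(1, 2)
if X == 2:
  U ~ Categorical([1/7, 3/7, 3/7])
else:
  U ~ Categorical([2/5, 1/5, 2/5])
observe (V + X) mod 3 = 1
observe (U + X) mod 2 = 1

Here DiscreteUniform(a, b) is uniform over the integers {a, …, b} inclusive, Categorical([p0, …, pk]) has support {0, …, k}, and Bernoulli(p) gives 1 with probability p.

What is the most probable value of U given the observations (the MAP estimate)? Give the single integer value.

Enumerate traces; 36 have nonzero weight after conditioning:
  (Y=2, V=0, W=2, Z=0, X=1, U=0) weight 1/180
  (Y=2, V=0, W=2, Z=0, X=1, U=2) weight 1/180
  (Y=2, V=0, W=2, Z=1, X=1, U=0) weight 1/180
  (Y=2, V=0, W=2, Z=1, X=1, U=2) weight 1/180
  (Y=2, V=0, W=2, Z=2, X=1, U=0) weight 1/180
  (Y=2, V=0, W=2, Z=2, X=1, U=2) weight 1/180
  (Y=2, V=0, W=3, Z=0, X=1, U=0) weight 1/180
  (Y=2, V=0, W=3, Z=0, X=1, U=2) weight 1/180
  (Y=2, V=2, W=2, Z=0, X=2, U=1) weight 1/168
  … 27 more
Group by U:
  weight(U=0) = 1/15
  weight(U=1) = 1/14
  weight(U=2) = 1/15
Total weight = 1/15 + 1/14 + 1/15 = 43/210
P(U=0 | obs) = 1/15 / 43/210 = 14/43
P(U=1 | obs) = 1/14 / 43/210 = 15/43
P(U=2 | obs) = 1/15 / 43/210 = 14/43
argmax = 1

argmax_v P(U = v | obs) = 1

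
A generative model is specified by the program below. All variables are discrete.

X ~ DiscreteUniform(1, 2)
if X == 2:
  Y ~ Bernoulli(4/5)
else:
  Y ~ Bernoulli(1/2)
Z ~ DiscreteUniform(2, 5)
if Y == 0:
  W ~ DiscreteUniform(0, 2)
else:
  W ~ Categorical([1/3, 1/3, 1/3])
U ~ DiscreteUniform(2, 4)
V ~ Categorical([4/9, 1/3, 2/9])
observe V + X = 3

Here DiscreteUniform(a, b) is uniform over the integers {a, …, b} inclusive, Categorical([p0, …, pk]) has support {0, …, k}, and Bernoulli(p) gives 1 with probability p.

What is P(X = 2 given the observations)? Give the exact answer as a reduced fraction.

P(X = 2 | obs) = 3/5

Enumerate traces; 144 have nonzero weight after conditioning:
  (X=1, Y=0, Z=2, W=0, U=2, V=2) weight 1/648
  (X=1, Y=0, Z=2, W=0, U=3, V=2) weight 1/648
  (X=1, Y=0, Z=2, W=0, U=4, V=2) weight 1/648
  (X=1, Y=0, Z=2, W=1, U=2, V=2) weight 1/648
  (X=1, Y=0, Z=2, W=1, U=3, V=2) weight 1/648
  (X=1, Y=0, Z=2, W=1, U=4, V=2) weight 1/648
  (X=1, Y=0, Z=2, W=2, U=2, V=2) weight 1/648
  (X=1, Y=0, Z=2, W=2, U=3, V=2) weight 1/648
  (X=2, Y=0, Z=2, W=0, U=2, V=1) weight 1/1080
  … 135 more
Group by X:
  weight(X=1) = 1/9
  weight(X=2) = 1/6
Total weight = 1/9 + 1/6 = 5/18
P(X=1 | obs) = 1/9 / 5/18 = 2/5
P(X=2 | obs) = 1/6 / 5/18 = 3/5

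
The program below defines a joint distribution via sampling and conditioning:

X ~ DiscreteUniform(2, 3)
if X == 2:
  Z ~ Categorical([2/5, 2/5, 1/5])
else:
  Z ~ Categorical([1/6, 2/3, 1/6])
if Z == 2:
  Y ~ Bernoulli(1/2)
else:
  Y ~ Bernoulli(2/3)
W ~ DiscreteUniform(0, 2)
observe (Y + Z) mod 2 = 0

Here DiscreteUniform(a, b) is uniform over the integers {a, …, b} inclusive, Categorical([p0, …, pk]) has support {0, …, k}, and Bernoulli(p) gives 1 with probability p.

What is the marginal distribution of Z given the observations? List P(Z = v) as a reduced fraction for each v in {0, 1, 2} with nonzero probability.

P(Z=0) = 34/195, P(Z=1) = 128/195, P(Z=2) = 11/65

Enumerate traces; 18 have nonzero weight after conditioning:
  (X=2, Z=0, Y=0, W=0) weight 1/45
  (X=2, Z=0, Y=0, W=1) weight 1/45
  (X=2, Z=0, Y=0, W=2) weight 1/45
  (X=2, Z=1, Y=1, W=0) weight 2/45
  (X=2, Z=1, Y=1, W=1) weight 2/45
  (X=2, Z=1, Y=1, W=2) weight 2/45
  (X=2, Z=2, Y=0, W=0) weight 1/60
  (X=2, Z=2, Y=0, W=1) weight 1/60
  … 10 more
Group by Z:
  weight(Z=0) = 17/180
  weight(Z=1) = 16/45
  weight(Z=2) = 11/120
Total weight = 17/180 + 16/45 + 11/120 = 13/24
P(Z=0 | obs) = 17/180 / 13/24 = 34/195
P(Z=1 | obs) = 16/45 / 13/24 = 128/195
P(Z=2 | obs) = 11/120 / 13/24 = 11/65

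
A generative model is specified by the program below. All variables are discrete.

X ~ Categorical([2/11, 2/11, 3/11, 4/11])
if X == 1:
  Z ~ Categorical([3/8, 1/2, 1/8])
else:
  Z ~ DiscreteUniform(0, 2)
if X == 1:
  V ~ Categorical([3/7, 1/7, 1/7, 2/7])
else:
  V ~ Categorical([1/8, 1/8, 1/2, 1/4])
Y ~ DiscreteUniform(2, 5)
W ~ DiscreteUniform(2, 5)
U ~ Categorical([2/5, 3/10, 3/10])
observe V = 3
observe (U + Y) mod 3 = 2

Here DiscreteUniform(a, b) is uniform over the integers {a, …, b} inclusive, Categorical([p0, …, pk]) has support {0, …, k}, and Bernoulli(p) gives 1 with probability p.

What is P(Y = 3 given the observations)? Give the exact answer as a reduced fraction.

Enumerate traces; 192 have nonzero weight after conditioning:
  (X=0, Z=0, V=3, Y=2, W=2, U=0) weight 1/2640
  (X=0, Z=0, V=3, Y=2, W=3, U=0) weight 1/2640
  (X=0, Z=0, V=3, Y=2, W=4, U=0) weight 1/2640
  (X=0, Z=0, V=3, Y=2, W=5, U=0) weight 1/2640
  (X=0, Z=0, V=3, Y=3, W=2, U=2) weight 1/3520
  (X=0, Z=0, V=3, Y=3, W=3, U=2) weight 1/3520
  (X=0, Z=0, V=3, Y=3, W=4, U=2) weight 1/3520
  (X=0, Z=0, V=3, Y=3, W=5, U=2) weight 1/3520
  (X=0, Z=0, V=3, Y=4, W=2, U=1) weight 1/3520
  (X=0, Z=0, V=3, Y=5, W=2, U=0) weight 1/2640
  … 182 more
Group by Y:
  weight(Y=2) = 79/3080
  weight(Y=3) = 237/12320
  weight(Y=4) = 237/12320
  weight(Y=5) = 79/3080
Total weight = 79/3080 + 237/12320 + 237/12320 + 79/3080 = 79/880
P(Y=2 | obs) = 79/3080 / 79/880 = 2/7
P(Y=3 | obs) = 237/12320 / 79/880 = 3/14
P(Y=4 | obs) = 237/12320 / 79/880 = 3/14
P(Y=5 | obs) = 79/3080 / 79/880 = 2/7

P(Y = 3 | obs) = 3/14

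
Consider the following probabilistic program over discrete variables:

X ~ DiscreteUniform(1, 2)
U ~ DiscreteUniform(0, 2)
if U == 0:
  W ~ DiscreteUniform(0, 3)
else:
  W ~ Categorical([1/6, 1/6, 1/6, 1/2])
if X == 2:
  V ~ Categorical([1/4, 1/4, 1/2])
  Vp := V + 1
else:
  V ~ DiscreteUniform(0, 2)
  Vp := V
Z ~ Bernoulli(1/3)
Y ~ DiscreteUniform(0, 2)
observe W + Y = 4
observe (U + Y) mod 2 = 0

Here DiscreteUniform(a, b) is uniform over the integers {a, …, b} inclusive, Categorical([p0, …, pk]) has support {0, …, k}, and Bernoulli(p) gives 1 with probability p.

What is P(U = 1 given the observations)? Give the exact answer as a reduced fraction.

Enumerate traces; 36 have nonzero weight after conditioning:
  (X=1, U=0, W=2, V=0, Z=0, Y=2) weight 1/324
  (X=1, U=0, W=2, V=0, Z=1, Y=2) weight 1/648
  (X=1, U=0, W=2, V=1, Z=0, Y=2) weight 1/324
  (X=1, U=0, W=2, V=1, Z=1, Y=2) weight 1/648
  (X=1, U=0, W=2, V=2, Z=0, Y=2) weight 1/324
  (X=1, U=0, W=2, V=2, Z=1, Y=2) weight 1/648
  (X=1, U=1, W=3, V=0, Z=0, Y=1) weight 1/162
  (X=1, U=1, W=3, V=0, Z=1, Y=1) weight 1/324
  (X=1, U=2, W=2, V=0, Z=0, Y=2) weight 1/486
  … 27 more
Group by U:
  weight(U=0) = 1/36
  weight(U=1) = 1/18
  weight(U=2) = 1/54
Total weight = 1/36 + 1/18 + 1/54 = 11/108
P(U=0 | obs) = 1/36 / 11/108 = 3/11
P(U=1 | obs) = 1/18 / 11/108 = 6/11
P(U=2 | obs) = 1/54 / 11/108 = 2/11

P(U = 1 | obs) = 6/11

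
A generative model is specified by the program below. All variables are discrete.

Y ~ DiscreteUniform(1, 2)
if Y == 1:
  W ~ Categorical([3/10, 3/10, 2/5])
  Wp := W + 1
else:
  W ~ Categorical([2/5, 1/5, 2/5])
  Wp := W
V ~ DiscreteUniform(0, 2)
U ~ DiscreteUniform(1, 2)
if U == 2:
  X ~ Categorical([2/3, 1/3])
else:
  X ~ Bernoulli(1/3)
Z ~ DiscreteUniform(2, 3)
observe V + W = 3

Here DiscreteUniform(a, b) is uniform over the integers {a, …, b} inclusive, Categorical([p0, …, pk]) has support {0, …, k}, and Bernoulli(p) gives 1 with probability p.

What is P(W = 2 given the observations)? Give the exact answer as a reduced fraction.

P(W = 2 | obs) = 8/13

Enumerate traces; 32 have nonzero weight after conditioning:
  (Y=1, W=1, V=2, U=1, X=0, Z=2) weight 1/120
  (Y=1, W=1, V=2, U=1, X=0, Z=3) weight 1/120
  (Y=1, W=1, V=2, U=1, X=1, Z=2) weight 1/240
  (Y=1, W=1, V=2, U=1, X=1, Z=3) weight 1/240
  (Y=1, W=1, V=2, U=2, X=0, Z=2) weight 1/120
  (Y=1, W=1, V=2, U=2, X=0, Z=3) weight 1/120
  (Y=1, W=1, V=2, U=2, X=1, Z=2) weight 1/240
  (Y=1, W=1, V=2, U=2, X=1, Z=3) weight 1/240
  (Y=1, W=2, V=1, U=1, X=0, Z=2) weight 1/90
  … 23 more
Group by W:
  weight(W=1) = 1/12
  weight(W=2) = 2/15
Total weight = 1/12 + 2/15 = 13/60
P(W=1 | obs) = 1/12 / 13/60 = 5/13
P(W=2 | obs) = 2/15 / 13/60 = 8/13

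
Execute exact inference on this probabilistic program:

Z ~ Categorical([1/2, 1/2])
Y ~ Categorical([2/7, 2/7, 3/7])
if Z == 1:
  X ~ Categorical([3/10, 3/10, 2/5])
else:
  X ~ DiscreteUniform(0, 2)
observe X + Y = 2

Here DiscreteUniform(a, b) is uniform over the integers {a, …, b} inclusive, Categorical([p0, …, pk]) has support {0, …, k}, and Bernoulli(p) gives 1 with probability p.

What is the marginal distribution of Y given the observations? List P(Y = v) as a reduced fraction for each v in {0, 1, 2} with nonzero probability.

P(Y=0) = 44/139, P(Y=1) = 38/139, P(Y=2) = 57/139

Enumerate traces; 6 have nonzero weight after conditioning:
  (Z=0, Y=0, X=2) weight 1/21
  (Z=0, Y=1, X=1) weight 1/21
  (Z=0, Y=2, X=0) weight 1/14
  (Z=1, Y=0, X=2) weight 2/35
  (Z=1, Y=1, X=1) weight 3/70
  (Z=1, Y=2, X=0) weight 9/140
Group by Y:
  weight(Y=0) = 11/105
  weight(Y=1) = 19/210
  weight(Y=2) = 19/140
Total weight = 11/105 + 19/210 + 19/140 = 139/420
P(Y=0 | obs) = 11/105 / 139/420 = 44/139
P(Y=1 | obs) = 19/210 / 139/420 = 38/139
P(Y=2 | obs) = 19/140 / 139/420 = 57/139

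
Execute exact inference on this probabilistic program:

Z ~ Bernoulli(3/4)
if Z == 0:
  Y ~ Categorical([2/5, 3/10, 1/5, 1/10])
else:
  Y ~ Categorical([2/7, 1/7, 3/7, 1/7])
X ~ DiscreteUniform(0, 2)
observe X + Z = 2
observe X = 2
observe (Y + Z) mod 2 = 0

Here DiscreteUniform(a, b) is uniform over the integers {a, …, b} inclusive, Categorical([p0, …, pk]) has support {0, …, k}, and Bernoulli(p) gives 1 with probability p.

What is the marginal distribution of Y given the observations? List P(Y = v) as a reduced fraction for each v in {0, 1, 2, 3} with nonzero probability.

P(Y=0) = 2/3, P(Y=2) = 1/3

Enumerate traces; 2 have nonzero weight after conditioning:
  (Z=0, Y=0, X=2) weight 1/30
  (Z=0, Y=2, X=2) weight 1/60
Group by Y:
  weight(Y=0) = 1/30
  weight(Y=2) = 1/60
Total weight = 1/30 + 1/60 = 1/20
P(Y=0 | obs) = 1/30 / 1/20 = 2/3
P(Y=2 | obs) = 1/60 / 1/20 = 1/3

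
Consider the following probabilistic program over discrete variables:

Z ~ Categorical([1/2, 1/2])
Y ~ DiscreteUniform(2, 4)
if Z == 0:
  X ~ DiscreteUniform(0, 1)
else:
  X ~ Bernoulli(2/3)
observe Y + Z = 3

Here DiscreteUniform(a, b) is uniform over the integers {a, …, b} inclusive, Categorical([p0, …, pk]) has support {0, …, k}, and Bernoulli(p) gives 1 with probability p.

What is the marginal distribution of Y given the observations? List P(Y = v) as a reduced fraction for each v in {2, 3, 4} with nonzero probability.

Enumerate traces; 4 have nonzero weight after conditioning:
  (Z=0, Y=3, X=0) weight 1/12
  (Z=0, Y=3, X=1) weight 1/12
  (Z=1, Y=2, X=0) weight 1/18
  (Z=1, Y=2, X=1) weight 1/9
Group by Y:
  weight(Y=2) = 1/6
  weight(Y=3) = 1/6
Total weight = 1/6 + 1/6 = 1/3
P(Y=2 | obs) = 1/6 / 1/3 = 1/2
P(Y=3 | obs) = 1/6 / 1/3 = 1/2

P(Y=2) = 1/2, P(Y=3) = 1/2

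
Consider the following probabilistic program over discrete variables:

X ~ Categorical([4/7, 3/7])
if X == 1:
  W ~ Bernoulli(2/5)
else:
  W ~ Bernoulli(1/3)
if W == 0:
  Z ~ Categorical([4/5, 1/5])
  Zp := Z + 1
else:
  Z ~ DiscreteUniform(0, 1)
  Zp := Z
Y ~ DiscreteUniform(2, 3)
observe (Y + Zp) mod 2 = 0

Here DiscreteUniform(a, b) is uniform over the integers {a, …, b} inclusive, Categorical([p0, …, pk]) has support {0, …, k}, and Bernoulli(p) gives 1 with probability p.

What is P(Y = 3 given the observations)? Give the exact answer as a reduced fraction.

P(Y = 3 | obs) = 121/175

Enumerate traces; 8 have nonzero weight after conditioning:
  (X=0, W=0, Z=0, Y=3) weight 16/105
  (X=0, W=0, Z=1, Y=2) weight 4/105
  (X=0, W=1, Z=0, Y=2) weight 1/21
  (X=0, W=1, Z=1, Y=3) weight 1/21
  (X=1, W=0, Z=0, Y=3) weight 18/175
  (X=1, W=0, Z=1, Y=2) weight 9/350
  (X=1, W=1, Z=0, Y=2) weight 3/70
  (X=1, W=1, Z=1, Y=3) weight 3/70
Group by Y:
  weight(Y=2) = 27/175
  weight(Y=3) = 121/350
Total weight = 27/175 + 121/350 = 1/2
P(Y=2 | obs) = 27/175 / 1/2 = 54/175
P(Y=3 | obs) = 121/350 / 1/2 = 121/175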